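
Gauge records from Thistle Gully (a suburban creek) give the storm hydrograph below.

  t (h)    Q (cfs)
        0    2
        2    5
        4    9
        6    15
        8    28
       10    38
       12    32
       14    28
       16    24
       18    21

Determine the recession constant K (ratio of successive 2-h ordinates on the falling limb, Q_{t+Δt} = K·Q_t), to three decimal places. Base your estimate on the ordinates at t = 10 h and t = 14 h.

K ≈ 0.858

Using the recession-limb readings at t = 10 h and t = 14 h: Q falls from 38 to 28 cfs over 2 intervals.
K = (Q₂/Q₁)^(1/2) = (28/38)^(1/2) = 0.858.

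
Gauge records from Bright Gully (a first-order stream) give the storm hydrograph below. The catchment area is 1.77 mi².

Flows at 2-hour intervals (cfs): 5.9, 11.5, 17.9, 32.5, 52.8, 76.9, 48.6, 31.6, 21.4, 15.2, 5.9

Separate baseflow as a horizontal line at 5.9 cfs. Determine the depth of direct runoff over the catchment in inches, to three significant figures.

Direct runoff: 0.0, 5.6, 12.0, 26.6, 46.9, 71.0, 42.7, 25.7, 15.5, 9.3, 0.0 cfs; ΣQ_DR = 255.3 cfs.
V = ΣQ_DR · Δt = 255.3 × 7200 s = 1.838 × 10^6 ft³.
Over A = 1.77 mi², depth = V / A = 0.447 in.

d ≈ 0.447 in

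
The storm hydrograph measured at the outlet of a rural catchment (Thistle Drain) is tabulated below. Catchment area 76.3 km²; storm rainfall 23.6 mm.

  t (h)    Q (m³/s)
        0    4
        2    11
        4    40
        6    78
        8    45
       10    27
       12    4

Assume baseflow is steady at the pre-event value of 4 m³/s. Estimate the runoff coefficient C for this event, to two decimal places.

ΣQ_DR = 181.0 m³/s; V = ΣQ_DR·Δt = 1.303 × 10^6 m³.
Runoff depth d = V / A = 17.08 mm.
C = d / P = 17.08 / 23.6 = 0.72.

C ≈ 0.72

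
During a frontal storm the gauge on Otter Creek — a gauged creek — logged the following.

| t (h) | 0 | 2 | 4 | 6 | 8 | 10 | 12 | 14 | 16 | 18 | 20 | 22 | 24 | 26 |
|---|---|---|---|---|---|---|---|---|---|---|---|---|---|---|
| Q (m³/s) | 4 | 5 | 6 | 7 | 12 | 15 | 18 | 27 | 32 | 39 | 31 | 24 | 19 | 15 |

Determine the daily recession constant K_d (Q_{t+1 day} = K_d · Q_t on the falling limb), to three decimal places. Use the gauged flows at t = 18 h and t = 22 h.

Between t = 18 h and t = 22 h the flow falls from 39 to 24 m³/s over 2×2 h = 4 h.
Per-interval ratio K = (24/39)^(1/2) = 0.7845; K_d = K^(24/2) = 0.054.

K_d ≈ 0.054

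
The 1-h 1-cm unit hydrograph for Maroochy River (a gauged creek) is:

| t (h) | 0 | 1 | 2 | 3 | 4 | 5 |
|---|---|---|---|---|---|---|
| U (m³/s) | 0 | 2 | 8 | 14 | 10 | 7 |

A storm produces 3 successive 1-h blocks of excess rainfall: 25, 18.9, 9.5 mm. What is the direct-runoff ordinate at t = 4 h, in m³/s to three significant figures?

By discrete convolution, Q_j = Σ (P_i / 10 mm) · U_{j−i}.
At t = 4 h (j=4): Q = (25/10)·10 + (18.9/10)·14 + (9.5/10)·8 = 59.1 m³/s.

Q ≈ 59.1 m³/s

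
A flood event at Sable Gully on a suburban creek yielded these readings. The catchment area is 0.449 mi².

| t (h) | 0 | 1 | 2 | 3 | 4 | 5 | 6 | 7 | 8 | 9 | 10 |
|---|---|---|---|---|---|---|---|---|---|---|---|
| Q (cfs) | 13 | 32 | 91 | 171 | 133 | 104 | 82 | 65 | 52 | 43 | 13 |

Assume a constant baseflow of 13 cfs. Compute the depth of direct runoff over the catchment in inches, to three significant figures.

d ≈ 2.26 in

Direct runoff: 0.0, 19.0, 78.0, 158.0, 120.0, 91.0, 69.0, 52.0, 39.0, 30.0, 0.0 cfs; ΣQ_DR = 656.0 cfs.
V = ΣQ_DR · Δt = 656.0 × 3600 s = 2.362 × 10^6 ft³.
Over A = 0.449 mi², depth = V / A = 2.26 in.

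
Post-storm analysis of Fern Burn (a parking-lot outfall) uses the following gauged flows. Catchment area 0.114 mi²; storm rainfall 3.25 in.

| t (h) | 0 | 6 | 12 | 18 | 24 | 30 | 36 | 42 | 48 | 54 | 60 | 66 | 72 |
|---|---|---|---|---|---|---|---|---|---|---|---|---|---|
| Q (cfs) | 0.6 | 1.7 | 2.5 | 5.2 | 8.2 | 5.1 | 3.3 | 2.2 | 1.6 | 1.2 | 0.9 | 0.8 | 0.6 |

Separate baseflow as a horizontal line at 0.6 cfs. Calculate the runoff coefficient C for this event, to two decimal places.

ΣQ_DR = 26.10 cfs; V = ΣQ_DR·Δt = 5.638 × 10^5 ft³.
Runoff depth d = V / A = 2.129 in.
C = d / P = 2.129 / 3.25 = 0.65.

C ≈ 0.65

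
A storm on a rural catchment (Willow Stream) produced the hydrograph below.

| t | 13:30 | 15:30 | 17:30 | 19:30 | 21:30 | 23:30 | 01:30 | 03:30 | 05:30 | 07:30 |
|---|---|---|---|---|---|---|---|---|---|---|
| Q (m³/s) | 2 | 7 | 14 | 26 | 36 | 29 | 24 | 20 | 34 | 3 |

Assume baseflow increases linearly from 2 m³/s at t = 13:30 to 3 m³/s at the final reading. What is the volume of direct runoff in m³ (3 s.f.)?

Direct-runoff ordinates (Q − Q_b): 0.00, 4.89, 11.78, 23.67, 33.56, 26.44, 21.33, 17.22, 31.11, 0.00 m³/s.
ΣQ_DR = 170.0 m³/s.
With Δt = 2 h = 7200 s, V = ΣQ_DR · Δt = 170.0 × 7200 = 1.22 × 10^6 m³.

V ≈ 1.22 × 10^6 m³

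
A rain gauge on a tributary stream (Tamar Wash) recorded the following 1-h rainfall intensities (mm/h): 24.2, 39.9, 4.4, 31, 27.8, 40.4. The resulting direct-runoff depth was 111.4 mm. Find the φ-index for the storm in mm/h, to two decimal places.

Only the 5 blocks with intensity above φ contribute runoff: 24.2, 39.9, 31, 27.8, 40.4 mm/h.
Σ(I−φ)·Δt = d  ⇒  (24.2+39.9+31+27.8+40.4 − 5φ)·1 = 111.4
φ = (163.3 − 111.4/1) / 5 = 10.38 mm/h.

φ ≈ 10.38 mm/h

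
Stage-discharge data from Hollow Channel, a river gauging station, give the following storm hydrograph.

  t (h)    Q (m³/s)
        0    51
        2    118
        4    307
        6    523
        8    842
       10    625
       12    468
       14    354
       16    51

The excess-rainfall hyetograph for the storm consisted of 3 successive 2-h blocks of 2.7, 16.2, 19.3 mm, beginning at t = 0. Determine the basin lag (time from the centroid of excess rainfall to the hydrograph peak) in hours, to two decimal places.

Centroid of excess rainfall: t_c = Σ P_i·t̄_i / ΣP_i = 3.8691 h (block centres at 1, 3, 5 h).
Hydrograph peak occurs at t = 8 h, so basin lag t_L = 8 − 3.8691 = 4.13 h.

t_L ≈ 4.13 h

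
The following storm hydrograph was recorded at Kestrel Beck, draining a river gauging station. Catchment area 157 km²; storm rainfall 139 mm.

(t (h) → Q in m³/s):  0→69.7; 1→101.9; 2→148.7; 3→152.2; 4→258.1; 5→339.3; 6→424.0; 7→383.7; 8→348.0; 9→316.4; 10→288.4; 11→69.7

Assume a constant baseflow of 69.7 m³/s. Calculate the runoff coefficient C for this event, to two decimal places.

C ≈ 0.34

ΣQ_DR = 2064 m³/s; V = ΣQ_DR·Δt = 7.429 × 10^6 m³.
Runoff depth d = V / A = 47.32 mm.
C = d / P = 47.32 / 139 = 0.34.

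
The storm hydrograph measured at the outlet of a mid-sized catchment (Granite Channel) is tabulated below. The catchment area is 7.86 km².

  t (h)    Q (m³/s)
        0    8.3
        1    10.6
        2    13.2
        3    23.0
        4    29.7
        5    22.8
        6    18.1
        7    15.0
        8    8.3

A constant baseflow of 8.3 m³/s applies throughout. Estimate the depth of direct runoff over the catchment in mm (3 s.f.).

d ≈ 34.0 mm

Direct runoff: 0.0, 2.3, 4.9, 14.7, 21.4, 14.5, 9.8, 6.7, 0.0 m³/s; ΣQ_DR = 74.30 m³/s.
V = ΣQ_DR · Δt = 74.30 × 3600 s = 2.675 × 10^5 m³.
Over A = 7.86 km², depth = V / A = 34.0 mm.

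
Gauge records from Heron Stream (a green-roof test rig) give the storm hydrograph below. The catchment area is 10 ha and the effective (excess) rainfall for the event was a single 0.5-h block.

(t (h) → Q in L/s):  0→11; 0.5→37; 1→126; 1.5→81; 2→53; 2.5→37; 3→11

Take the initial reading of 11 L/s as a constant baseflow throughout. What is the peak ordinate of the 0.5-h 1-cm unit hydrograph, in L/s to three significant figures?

Direct runoff: 0.0, 26.0, 115.0, 70.0, 42.0, 26.0, 0.0 L/s; ΣQ_DR = 279.0 L/s, peak = 115.0 L/s.
Runoff depth d = ΣQ_DR·Δt / A = 279.0 × 1800 / (10 ha) = 5.022 mm.
The 1-cm UH is the DRH scaled by (10 mm)/d, so U_p = 115.0 × 10/5.022 = 229 L/s.

U_p ≈ 229 L/s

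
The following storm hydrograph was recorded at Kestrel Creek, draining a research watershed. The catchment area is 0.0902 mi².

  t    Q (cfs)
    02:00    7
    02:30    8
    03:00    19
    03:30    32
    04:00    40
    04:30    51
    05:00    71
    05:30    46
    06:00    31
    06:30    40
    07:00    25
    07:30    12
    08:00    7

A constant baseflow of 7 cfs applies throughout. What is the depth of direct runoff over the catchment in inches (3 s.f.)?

d ≈ 2.56 in

Direct runoff: 0.0, 1.0, 12.0, 25.0, 33.0, 44.0, 64.0, 39.0, 24.0, 33.0, 18.0, 5.0, 0.0 cfs; ΣQ_DR = 298.0 cfs.
V = ΣQ_DR · Δt = 298.0 × 1800 s = 5.364 × 10^5 ft³.
Over A = 0.0902 mi², depth = V / A = 2.56 in.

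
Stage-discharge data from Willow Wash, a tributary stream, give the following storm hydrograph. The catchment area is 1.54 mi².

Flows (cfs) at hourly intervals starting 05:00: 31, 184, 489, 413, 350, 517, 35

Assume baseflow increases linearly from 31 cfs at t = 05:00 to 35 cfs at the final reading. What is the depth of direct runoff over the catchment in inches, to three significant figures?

d ≈ 1.80 in

Direct runoff: 0.00, 152.33, 456.67, 380.00, 316.33, 482.67, 0.00 cfs; ΣQ_DR = 1788 cfs.
V = ΣQ_DR · Δt = 1788 × 3600 s = 6.437 × 10^6 ft³.
Over A = 1.54 mi², depth = V / A = 1.80 in.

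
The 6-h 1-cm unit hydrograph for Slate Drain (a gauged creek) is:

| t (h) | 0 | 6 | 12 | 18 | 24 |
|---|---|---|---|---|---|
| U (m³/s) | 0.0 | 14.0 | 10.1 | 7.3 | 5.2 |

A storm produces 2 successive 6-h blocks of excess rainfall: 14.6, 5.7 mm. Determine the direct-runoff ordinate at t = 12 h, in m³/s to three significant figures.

By discrete convolution, Q_j = Σ (P_i / 10 mm) · U_{j−i}.
At t = 12 h (j=2): Q = (14.6/10)·10.1 + (5.7/10)·14.0 = 22.7 m³/s.

Q ≈ 22.7 m³/s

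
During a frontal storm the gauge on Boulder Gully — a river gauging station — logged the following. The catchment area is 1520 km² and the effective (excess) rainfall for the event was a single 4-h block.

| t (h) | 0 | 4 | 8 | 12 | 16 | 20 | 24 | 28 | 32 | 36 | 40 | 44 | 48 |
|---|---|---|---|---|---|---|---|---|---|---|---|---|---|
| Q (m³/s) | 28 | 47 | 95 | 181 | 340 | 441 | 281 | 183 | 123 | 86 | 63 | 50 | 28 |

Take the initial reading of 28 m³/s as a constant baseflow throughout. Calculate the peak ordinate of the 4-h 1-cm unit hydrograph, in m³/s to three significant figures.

U_p ≈ 276 m³/s

Direct runoff: 0.0, 19.0, 67.0, 153.0, 312.0, 413.0, 253.0, 155.0, 95.0, 58.0, 35.0, 22.0, 0.0 m³/s; ΣQ_DR = 1582 m³/s, peak = 413.0 m³/s.
Runoff depth d = ΣQ_DR·Δt / A = 1582 × 14400 / (1520 km²) = 14.99 mm.
The 1-cm UH is the DRH scaled by (10 mm)/d, so U_p = 413.0 × 10/14.99 = 276 m³/s.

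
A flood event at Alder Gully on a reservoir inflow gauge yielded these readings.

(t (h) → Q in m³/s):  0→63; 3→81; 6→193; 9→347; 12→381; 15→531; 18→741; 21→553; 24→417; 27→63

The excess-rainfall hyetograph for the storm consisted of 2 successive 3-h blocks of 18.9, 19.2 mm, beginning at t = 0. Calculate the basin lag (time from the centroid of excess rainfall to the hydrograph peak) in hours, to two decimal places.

t_L ≈ 14.99 h

Centroid of excess rainfall: t_c = Σ P_i·t̄_i / ΣP_i = 3.0118 h (block centres at 1.5, 4.5 h).
Hydrograph peak occurs at t = 18 h, so basin lag t_L = 18 − 3.0118 = 14.99 h.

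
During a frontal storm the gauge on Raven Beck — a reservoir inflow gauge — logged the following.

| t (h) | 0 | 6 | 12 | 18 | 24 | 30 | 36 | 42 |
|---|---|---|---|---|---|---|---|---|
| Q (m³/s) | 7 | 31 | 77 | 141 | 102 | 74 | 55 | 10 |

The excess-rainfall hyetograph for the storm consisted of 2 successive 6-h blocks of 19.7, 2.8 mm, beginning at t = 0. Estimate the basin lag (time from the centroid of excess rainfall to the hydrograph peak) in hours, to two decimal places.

t_L ≈ 14.25 h

Centroid of excess rainfall: t_c = Σ P_i·t̄_i / ΣP_i = 3.7467 h (block centres at 3, 9 h).
Hydrograph peak occurs at t = 18 h, so basin lag t_L = 18 − 3.7467 = 14.25 h.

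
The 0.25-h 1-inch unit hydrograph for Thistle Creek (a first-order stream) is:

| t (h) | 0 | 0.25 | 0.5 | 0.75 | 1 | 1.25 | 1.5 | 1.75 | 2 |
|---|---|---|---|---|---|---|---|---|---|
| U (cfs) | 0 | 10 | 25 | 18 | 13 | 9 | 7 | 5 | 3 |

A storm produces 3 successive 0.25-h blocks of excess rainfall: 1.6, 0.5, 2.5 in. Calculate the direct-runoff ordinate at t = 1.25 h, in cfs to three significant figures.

By discrete convolution, Q_j = Σ (P_i / 1 in) · U_{j−i}.
At t = 1.25 h (j=5): Q = (1.6/1)·9 + (0.5/1)·13 + (2.5/1)·18 = 65.9 cfs.

Q ≈ 65.9 cfs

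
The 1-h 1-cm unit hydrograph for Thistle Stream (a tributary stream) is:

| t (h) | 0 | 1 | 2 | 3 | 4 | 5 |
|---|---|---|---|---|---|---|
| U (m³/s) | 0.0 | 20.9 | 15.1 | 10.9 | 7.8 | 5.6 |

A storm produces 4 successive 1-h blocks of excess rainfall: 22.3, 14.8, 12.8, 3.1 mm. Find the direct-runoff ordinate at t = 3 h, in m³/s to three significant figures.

Q ≈ 73.4 m³/s

By discrete convolution, Q_j = Σ (P_i / 10 mm) · U_{j−i}.
At t = 3 h (j=3): Q = (22.3/10)·10.9 + (14.8/10)·15.1 + (12.8/10)·20.9 + (3.1/10)·0.0 = 73.4 m³/s.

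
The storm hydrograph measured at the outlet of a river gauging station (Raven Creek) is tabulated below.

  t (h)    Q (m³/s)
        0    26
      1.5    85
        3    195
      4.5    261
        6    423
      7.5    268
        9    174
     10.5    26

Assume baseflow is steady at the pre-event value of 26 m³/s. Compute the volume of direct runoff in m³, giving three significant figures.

V ≈ 6.75 × 10^6 m³

Direct-runoff ordinates (Q − Q_b): 0.0, 59.0, 169.0, 235.0, 397.0, 242.0, 148.0, 0.0 m³/s.
ΣQ_DR = 1250 m³/s.
With Δt = 1.5 h = 5400 s, V = ΣQ_DR · Δt = 1250 × 5400 = 6.75 × 10^6 m³.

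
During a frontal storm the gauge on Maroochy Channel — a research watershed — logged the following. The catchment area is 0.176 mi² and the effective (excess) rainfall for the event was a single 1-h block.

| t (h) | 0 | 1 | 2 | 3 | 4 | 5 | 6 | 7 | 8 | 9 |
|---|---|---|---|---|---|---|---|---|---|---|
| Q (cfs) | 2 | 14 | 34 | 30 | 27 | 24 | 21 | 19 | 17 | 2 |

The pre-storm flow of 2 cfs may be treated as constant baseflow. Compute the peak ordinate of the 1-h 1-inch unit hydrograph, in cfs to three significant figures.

U_p ≈ 21.4 cfs

Direct runoff: 0.0, 12.0, 32.0, 28.0, 25.0, 22.0, 19.0, 17.0, 15.0, 0.0 cfs; ΣQ_DR = 170.0 cfs, peak = 32.0 cfs.
Runoff depth d = ΣQ_DR·Δt / A = 170.0 × 3600 / (0.176 mi²) = 1.497 in.
The 1-inch UH is the DRH scaled by (1 in)/d, so U_p = 32.0 × 1/1.497 = 21.4 cfs.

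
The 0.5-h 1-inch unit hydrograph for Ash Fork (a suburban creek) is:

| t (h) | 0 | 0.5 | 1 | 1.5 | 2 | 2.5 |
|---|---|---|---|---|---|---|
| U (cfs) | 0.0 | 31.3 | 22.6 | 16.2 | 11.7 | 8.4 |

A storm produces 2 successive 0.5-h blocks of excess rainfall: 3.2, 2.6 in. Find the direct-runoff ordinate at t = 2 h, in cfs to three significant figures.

By discrete convolution, Q_j = Σ (P_i / 1 in) · U_{j−i}.
At t = 2 h (j=4): Q = (3.2/1)·11.7 + (2.6/1)·16.2 = 79.6 cfs.

Q ≈ 79.6 cfs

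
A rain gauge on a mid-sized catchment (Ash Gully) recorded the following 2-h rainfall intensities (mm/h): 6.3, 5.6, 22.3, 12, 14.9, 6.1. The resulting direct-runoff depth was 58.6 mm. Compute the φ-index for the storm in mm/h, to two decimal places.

Only the 3 blocks with intensity above φ contribute runoff: 22.3, 12, 14.9 mm/h.
Σ(I−φ)·Δt = d  ⇒  (22.3+12+14.9 − 3φ)·2 = 58.6
φ = (49.20 − 58.6/2) / 3 = 6.63 mm/h.

φ ≈ 6.63 mm/h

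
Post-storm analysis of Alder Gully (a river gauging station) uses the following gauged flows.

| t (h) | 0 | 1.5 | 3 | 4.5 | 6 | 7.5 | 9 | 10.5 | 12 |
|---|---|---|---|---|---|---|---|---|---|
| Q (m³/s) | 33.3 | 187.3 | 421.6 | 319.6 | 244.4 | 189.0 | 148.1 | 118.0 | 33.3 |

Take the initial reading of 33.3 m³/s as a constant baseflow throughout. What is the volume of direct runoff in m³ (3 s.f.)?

Direct-runoff ordinates (Q − Q_b): 0.0, 154.0, 388.3, 286.3, 211.1, 155.7, 114.8, 84.7, 0.0 m³/s.
ΣQ_DR = 1395 m³/s.
With Δt = 1.5 h = 5400 s, V = ΣQ_DR · Δt = 1395 × 5400 = 7.53 × 10^6 m³.

V ≈ 7.53 × 10^6 m³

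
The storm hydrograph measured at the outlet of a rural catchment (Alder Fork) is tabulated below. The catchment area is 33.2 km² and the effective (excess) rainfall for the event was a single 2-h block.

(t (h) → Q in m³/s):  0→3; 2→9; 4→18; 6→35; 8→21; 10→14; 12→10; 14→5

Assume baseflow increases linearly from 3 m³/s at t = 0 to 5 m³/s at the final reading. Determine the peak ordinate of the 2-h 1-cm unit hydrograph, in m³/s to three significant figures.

Direct runoff: 0.00, 5.71, 14.43, 31.14, 16.86, 9.57, 5.29, 0.00 m³/s; ΣQ_DR = 83.00 m³/s, peak = 31.14 m³/s.
Runoff depth d = ΣQ_DR·Δt / A = 83.00 × 7200 / (33.2 km²) = 18.00 mm.
The 1-cm UH is the DRH scaled by (10 mm)/d, so U_p = 31.14 × 10/18.00 = 17.3 m³/s.

U_p ≈ 17.3 m³/s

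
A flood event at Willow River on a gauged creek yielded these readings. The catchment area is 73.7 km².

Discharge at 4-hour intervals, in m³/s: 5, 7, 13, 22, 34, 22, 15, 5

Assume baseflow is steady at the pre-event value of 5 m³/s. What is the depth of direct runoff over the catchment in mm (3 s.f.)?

d ≈ 16.2 mm

Direct runoff: 0.0, 2.0, 8.0, 17.0, 29.0, 17.0, 10.0, 0.0 m³/s; ΣQ_DR = 83.00 m³/s.
V = ΣQ_DR · Δt = 83.00 × 14400 s = 1.195 × 10^6 m³.
Over A = 73.7 km², depth = V / A = 16.2 mm.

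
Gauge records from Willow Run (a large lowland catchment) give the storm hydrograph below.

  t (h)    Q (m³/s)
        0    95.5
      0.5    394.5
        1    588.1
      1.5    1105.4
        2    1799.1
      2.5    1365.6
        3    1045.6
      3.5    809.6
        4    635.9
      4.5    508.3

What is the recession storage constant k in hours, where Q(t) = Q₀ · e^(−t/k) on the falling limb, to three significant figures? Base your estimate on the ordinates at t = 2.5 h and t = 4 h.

k ≈ 1.96 h

On the falling limb, Q drops from 1365.6 to 635.9 m³/s between t = 2.5 h and t = 4 h (Δt = 1.5 h).
k = −Δt / ln(Q₂/Q₁) = −1.5 / ln(635.9/1365.6) = 1.96 h.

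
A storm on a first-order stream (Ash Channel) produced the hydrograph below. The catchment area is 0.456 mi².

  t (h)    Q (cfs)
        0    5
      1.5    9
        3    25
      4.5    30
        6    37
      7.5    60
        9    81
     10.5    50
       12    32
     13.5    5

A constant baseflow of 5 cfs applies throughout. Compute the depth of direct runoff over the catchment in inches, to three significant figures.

Direct runoff: 0.0, 4.0, 20.0, 25.0, 32.0, 55.0, 76.0, 45.0, 27.0, 0.0 cfs; ΣQ_DR = 284.0 cfs.
V = ΣQ_DR · Δt = 284.0 × 5400 s = 1.534 × 10^6 ft³.
Over A = 0.456 mi², depth = V / A = 1.45 in.

d ≈ 1.45 in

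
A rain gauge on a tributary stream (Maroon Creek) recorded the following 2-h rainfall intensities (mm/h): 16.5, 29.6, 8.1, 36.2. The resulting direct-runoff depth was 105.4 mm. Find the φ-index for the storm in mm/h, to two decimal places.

Only the 3 blocks with intensity above φ contribute runoff: 16.5, 29.6, 36.2 mm/h.
Σ(I−φ)·Δt = d  ⇒  (16.5+29.6+36.2 − 3φ)·2 = 105.4
φ = (82.30 − 105.4/2) / 3 = 9.87 mm/h.

φ ≈ 9.87 mm/h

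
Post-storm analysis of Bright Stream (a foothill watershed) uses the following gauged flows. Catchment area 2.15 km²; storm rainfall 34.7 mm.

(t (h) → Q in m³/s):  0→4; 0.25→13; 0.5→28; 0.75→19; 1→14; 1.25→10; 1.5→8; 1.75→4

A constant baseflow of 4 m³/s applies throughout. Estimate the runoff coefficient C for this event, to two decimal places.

C ≈ 0.82

ΣQ_DR = 68.00 m³/s; V = ΣQ_DR·Δt = 61200 m³.
Runoff depth d = V / A = 28.47 mm.
C = d / P = 28.47 / 34.7 = 0.82.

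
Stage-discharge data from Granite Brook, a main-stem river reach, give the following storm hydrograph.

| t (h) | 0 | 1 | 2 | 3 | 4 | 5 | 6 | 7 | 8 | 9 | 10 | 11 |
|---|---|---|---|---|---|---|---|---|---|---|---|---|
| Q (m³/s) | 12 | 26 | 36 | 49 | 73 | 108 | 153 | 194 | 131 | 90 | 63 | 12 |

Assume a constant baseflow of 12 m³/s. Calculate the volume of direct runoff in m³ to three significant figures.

V ≈ 2.89 × 10^6 m³

Direct-runoff ordinates (Q − Q_b): 0.0, 14.0, 24.0, 37.0, 61.0, 96.0, 141.0, 182.0, 119.0, 78.0, 51.0, 0.0 m³/s.
ΣQ_DR = 803.0 m³/s.
With Δt = 1 h = 3600 s, V = ΣQ_DR · Δt = 803.0 × 3600 = 2.89 × 10^6 m³.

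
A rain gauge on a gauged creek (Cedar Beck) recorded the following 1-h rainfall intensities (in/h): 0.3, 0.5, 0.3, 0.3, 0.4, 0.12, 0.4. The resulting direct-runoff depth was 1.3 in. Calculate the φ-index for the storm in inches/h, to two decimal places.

φ ≈ 0.15 in/h

Only the 6 blocks with intensity above φ contribute runoff: 0.3, 0.5, 0.3, 0.3, 0.4, 0.4 in/h.
Σ(I−φ)·Δt = d  ⇒  (0.3+0.5+0.3+0.3+0.4+0.4 − 6φ)·1 = 1.3
φ = (2.200 − 1.3/1) / 6 = 0.15 in/h.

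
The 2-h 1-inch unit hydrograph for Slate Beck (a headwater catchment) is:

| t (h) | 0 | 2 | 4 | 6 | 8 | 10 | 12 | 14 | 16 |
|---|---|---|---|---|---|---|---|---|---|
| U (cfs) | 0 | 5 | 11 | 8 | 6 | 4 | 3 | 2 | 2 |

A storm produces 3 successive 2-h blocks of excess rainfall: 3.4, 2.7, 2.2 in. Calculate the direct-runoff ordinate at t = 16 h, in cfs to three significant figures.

Q ≈ 18.8 cfs

By discrete convolution, Q_j = Σ (P_i / 1 in) · U_{j−i}.
At t = 16 h (j=8): Q = (3.4/1)·2 + (2.7/1)·2 + (2.2/1)·3 = 18.8 cfs.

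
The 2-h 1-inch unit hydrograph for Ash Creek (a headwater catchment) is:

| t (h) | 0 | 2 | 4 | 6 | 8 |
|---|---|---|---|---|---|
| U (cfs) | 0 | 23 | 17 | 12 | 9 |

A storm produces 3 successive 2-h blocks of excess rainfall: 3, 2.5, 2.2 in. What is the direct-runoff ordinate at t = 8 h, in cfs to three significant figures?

Q ≈ 94.4 cfs

By discrete convolution, Q_j = Σ (P_i / 1 in) · U_{j−i}.
At t = 8 h (j=4): Q = (3/1)·9 + (2.5/1)·12 + (2.2/1)·17 = 94.4 cfs.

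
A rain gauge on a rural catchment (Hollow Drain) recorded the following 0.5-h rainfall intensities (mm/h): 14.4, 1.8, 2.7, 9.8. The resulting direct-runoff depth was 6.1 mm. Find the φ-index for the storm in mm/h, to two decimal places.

φ ≈ 6.00 mm/h

Only the 2 blocks with intensity above φ contribute runoff: 14.4, 9.8 mm/h.
Σ(I−φ)·Δt = d  ⇒  (14.4+9.8 − 2φ)·0.5 = 6.1
φ = (24.20 − 6.1/0.5) / 2 = 6.00 mm/h.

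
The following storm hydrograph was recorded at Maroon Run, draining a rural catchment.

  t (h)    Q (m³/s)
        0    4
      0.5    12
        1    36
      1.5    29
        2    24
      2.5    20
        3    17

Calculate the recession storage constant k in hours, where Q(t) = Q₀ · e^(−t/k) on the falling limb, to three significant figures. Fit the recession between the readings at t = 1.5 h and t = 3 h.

k ≈ 2.81 h

On the falling limb, Q drops from 29 to 17 m³/s between t = 1.5 h and t = 3 h (Δt = 1.5 h).
k = −Δt / ln(Q₂/Q₁) = −1.5 / ln(17/29) = 2.81 h.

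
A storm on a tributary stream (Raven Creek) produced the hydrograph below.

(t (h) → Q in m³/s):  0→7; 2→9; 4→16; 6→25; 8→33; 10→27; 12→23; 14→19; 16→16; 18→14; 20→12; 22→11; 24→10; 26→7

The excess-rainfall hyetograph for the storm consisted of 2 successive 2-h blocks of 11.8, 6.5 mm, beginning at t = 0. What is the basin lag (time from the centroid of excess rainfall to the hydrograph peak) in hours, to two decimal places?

t_L ≈ 6.29 h

Centroid of excess rainfall: t_c = Σ P_i·t̄_i / ΣP_i = 1.7104 h (block centres at 1, 3 h).
Hydrograph peak occurs at t = 8 h, so basin lag t_L = 8 − 1.7104 = 6.29 h.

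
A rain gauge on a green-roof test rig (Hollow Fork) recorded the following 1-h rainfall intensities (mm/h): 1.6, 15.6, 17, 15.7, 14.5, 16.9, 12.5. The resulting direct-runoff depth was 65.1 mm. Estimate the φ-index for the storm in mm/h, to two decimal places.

φ ≈ 4.52 mm/h

Only the 6 blocks with intensity above φ contribute runoff: 15.6, 17, 15.7, 14.5, 16.9, 12.5 mm/h.
Σ(I−φ)·Δt = d  ⇒  (15.6+17+15.7+14.5+16.9+12.5 − 6φ)·1 = 65.1
φ = (92.20 − 65.1/1) / 6 = 4.52 mm/h.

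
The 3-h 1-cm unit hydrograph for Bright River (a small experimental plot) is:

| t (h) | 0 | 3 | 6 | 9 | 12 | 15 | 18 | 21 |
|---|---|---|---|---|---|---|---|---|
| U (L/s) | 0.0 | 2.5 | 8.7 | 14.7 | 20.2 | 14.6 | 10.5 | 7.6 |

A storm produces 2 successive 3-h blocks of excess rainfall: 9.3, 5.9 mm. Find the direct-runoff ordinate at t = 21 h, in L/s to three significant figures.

Q ≈ 13.3 L/s

By discrete convolution, Q_j = Σ (P_i / 10 mm) · U_{j−i}.
At t = 21 h (j=7): Q = (9.3/10)·7.6 + (5.9/10)·10.5 = 13.3 L/s.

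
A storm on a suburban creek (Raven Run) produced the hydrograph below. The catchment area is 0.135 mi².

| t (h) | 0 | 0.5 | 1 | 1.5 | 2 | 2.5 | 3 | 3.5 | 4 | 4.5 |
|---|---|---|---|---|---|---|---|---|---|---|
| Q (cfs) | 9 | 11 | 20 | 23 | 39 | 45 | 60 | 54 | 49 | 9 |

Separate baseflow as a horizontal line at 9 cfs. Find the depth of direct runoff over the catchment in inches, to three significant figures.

Direct runoff: 0.0, 2.0, 11.0, 14.0, 30.0, 36.0, 51.0, 45.0, 40.0, 0.0 cfs; ΣQ_DR = 229.0 cfs.
V = ΣQ_DR · Δt = 229.0 × 1800 s = 4.122 × 10^5 ft³.
Over A = 0.135 mi², depth = V / A = 1.31 in.

d ≈ 1.31 in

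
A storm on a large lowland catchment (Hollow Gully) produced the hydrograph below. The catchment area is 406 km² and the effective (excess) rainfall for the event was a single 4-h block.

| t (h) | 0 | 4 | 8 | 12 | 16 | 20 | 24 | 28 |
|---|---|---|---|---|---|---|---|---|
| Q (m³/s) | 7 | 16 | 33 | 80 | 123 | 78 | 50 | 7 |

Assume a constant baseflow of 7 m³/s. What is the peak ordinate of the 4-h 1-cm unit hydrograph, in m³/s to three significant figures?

Direct runoff: 0.0, 9.0, 26.0, 73.0, 116.0, 71.0, 43.0, 0.0 m³/s; ΣQ_DR = 338.0 m³/s, peak = 116.0 m³/s.
Runoff depth d = ΣQ_DR·Δt / A = 338.0 × 14400 / (406 km²) = 11.99 mm.
The 1-cm UH is the DRH scaled by (10 mm)/d, so U_p = 116.0 × 10/11.99 = 96.8 m³/s.

U_p ≈ 96.8 m³/s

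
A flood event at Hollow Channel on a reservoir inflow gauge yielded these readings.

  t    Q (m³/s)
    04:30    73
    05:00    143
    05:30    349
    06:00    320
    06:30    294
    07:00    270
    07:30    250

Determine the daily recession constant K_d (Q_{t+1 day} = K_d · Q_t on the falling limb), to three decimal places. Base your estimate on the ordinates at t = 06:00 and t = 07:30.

K_d ≈ 0.019

Between t = 06:00 and t = 07:30 the flow falls from 320 to 250 m³/s over 3×0.5 h = 1.5 h.
Per-interval ratio K = (250/320)^(1/3) = 0.9210; K_d = K^(24/0.5) = 0.019.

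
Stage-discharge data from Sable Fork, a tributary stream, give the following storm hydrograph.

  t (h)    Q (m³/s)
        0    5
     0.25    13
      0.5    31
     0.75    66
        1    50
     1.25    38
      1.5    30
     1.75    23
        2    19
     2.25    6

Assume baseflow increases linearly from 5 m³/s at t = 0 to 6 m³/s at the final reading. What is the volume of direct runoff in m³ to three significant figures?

Direct-runoff ordinates (Q − Q_b): 0.00, 7.89, 25.78, 60.67, 44.56, 32.44, 24.33, 17.22, 13.11, 0.00 m³/s.
ΣQ_DR = 226.0 m³/s.
With Δt = 0.25 h = 900 s, V = ΣQ_DR · Δt = 226.0 × 900 = 2.03 × 10^5 m³.

V ≈ 2.03 × 10^5 m³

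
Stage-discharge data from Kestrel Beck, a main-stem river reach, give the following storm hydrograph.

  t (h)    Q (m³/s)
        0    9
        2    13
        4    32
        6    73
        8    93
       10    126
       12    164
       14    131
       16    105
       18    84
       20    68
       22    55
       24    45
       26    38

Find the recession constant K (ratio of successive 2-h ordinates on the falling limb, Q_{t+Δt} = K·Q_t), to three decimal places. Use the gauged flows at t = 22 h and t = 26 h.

K ≈ 0.831

Using the recession-limb readings at t = 22 h and t = 26 h: Q falls from 55 to 38 m³/s over 2 intervals.
K = (Q₂/Q₁)^(1/2) = (38/55)^(1/2) = 0.831.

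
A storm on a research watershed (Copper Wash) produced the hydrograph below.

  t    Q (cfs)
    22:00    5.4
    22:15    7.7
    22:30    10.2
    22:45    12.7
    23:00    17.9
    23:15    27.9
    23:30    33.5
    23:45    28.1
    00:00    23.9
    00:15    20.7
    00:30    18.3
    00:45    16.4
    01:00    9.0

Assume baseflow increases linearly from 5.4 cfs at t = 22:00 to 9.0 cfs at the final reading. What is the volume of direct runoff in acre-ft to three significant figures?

V ≈ 2.85 acre-ft

Direct-runoff ordinates (Q − Q_b): 0.00, 2.00, 4.20, 6.40, 11.30, 21.00, 26.30, 20.60, 16.10, 12.60, 9.90, 7.70, 0.00 cfs.
ΣQ_DR = 138.1 cfs.
With Δt = 0.25 h = 900 s, V = ΣQ_DR · Δt = 138.1 × 900 = 1.24 × 10^5 ft³ = 2.85 acre-ft.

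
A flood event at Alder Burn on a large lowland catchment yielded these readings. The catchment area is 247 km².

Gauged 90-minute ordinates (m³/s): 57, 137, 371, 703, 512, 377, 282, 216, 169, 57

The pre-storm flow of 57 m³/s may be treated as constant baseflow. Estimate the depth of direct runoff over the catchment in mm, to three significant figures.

Direct runoff: 0.0, 80.0, 314.0, 646.0, 455.0, 320.0, 225.0, 159.0, 112.0, 0.0 m³/s; ΣQ_DR = 2311 m³/s.
V = ΣQ_DR · Δt = 2311 × 5400 s = 1.248 × 10^7 m³.
Over A = 247 km², depth = V / A = 50.5 mm.

d ≈ 50.5 mm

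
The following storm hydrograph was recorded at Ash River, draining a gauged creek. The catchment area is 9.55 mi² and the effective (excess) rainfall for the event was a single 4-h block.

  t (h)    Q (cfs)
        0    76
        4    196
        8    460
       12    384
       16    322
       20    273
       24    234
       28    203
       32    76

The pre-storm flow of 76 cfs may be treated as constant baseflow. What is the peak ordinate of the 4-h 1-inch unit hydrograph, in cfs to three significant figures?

Direct runoff: 0.0, 120.0, 384.0, 308.0, 246.0, 197.0, 158.0, 127.0, 0.0 cfs; ΣQ_DR = 1540 cfs, peak = 384.0 cfs.
Runoff depth d = ΣQ_DR·Δt / A = 1540 × 14400 / (9.55 mi²) = 0.9995 in.
The 1-inch UH is the DRH scaled by (1 in)/d, so U_p = 384.0 × 1/0.9995 = 384 cfs.

U_p ≈ 384 cfs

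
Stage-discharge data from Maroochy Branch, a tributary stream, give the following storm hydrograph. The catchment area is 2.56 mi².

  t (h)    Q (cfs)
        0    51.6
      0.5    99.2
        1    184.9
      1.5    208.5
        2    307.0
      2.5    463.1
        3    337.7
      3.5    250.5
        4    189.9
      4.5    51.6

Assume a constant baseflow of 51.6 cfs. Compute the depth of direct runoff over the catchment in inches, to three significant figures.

d ≈ 0.493 in

Direct runoff: 0.0, 47.6, 133.3, 156.9, 255.4, 411.5, 286.1, 198.9, 138.3, 0.0 cfs; ΣQ_DR = 1628 cfs.
V = ΣQ_DR · Δt = 1628 × 1800 s = 2.930 × 10^6 ft³.
Over A = 2.56 mi², depth = V / A = 0.493 in.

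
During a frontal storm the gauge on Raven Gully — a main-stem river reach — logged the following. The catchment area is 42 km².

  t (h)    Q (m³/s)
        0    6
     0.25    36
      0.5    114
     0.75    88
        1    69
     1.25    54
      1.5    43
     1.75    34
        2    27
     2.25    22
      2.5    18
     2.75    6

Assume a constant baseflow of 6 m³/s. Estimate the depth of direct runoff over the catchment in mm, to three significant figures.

Direct runoff: 0.0, 30.0, 108.0, 82.0, 63.0, 48.0, 37.0, 28.0, 21.0, 16.0, 12.0, 0.0 m³/s; ΣQ_DR = 445.0 m³/s.
V = ΣQ_DR · Δt = 445.0 × 900 s = 4.005 × 10^5 m³.
Over A = 42 km², depth = V / A = 9.54 mm.

d ≈ 9.54 mm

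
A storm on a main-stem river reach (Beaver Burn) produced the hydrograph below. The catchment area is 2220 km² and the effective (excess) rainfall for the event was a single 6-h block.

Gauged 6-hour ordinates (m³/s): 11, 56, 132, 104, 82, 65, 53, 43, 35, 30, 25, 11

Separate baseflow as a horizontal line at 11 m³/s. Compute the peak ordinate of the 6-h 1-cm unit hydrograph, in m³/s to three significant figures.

U_p ≈ 241 m³/s

Direct runoff: 0.0, 45.0, 121.0, 93.0, 71.0, 54.0, 42.0, 32.0, 24.0, 19.0, 14.0, 0.0 m³/s; ΣQ_DR = 515.0 m³/s, peak = 121.0 m³/s.
Runoff depth d = ΣQ_DR·Δt / A = 515.0 × 21600 / (2220 km²) = 5.011 mm.
The 1-cm UH is the DRH scaled by (10 mm)/d, so U_p = 121.0 × 10/5.011 = 241 m³/s.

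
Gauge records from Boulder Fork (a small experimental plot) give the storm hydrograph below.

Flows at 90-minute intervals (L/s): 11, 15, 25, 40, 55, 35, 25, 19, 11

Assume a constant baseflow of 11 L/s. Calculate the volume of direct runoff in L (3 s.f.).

V ≈ 7.40 × 10^5 L

Direct-runoff ordinates (Q − Q_b): 0.0, 4.0, 14.0, 29.0, 44.0, 24.0, 14.0, 8.0, 0.0 L/s.
ΣQ_DR = 137.0 L/s.
With Δt = 1.5 h = 5400 s, V = ΣQ_DR · Δt = 137.0 × 5400 = 7.40 × 10^5 L.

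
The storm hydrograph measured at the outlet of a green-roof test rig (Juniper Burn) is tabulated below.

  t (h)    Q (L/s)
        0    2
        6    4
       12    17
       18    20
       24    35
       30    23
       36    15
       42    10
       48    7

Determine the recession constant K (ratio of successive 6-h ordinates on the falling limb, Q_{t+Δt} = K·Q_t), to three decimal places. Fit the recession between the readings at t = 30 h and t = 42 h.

Using the recession-limb readings at t = 30 h and t = 42 h: Q falls from 23 to 10 L/s over 2 intervals.
K = (Q₂/Q₁)^(1/2) = (10/23)^(1/2) = 0.659.

K ≈ 0.659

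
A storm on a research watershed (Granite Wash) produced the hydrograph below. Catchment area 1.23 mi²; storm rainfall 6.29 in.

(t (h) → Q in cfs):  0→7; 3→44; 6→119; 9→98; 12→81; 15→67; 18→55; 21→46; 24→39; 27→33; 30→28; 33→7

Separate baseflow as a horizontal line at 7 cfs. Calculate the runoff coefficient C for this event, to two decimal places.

ΣQ_DR = 540.0 cfs; V = ΣQ_DR·Δt = 5.832 × 10^6 ft³.
Runoff depth d = V / A = 2.041 in.
C = d / P = 2.041 / 6.29 = 0.32.

C ≈ 0.32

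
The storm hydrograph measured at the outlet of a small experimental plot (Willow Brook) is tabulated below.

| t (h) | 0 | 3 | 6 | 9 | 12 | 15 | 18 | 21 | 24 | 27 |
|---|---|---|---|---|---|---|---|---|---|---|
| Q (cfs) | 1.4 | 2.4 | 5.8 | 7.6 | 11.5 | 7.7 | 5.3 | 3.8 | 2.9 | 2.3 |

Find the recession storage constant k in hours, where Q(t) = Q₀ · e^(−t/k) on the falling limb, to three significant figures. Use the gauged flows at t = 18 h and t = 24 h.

k ≈ 9.95 h

On the falling limb, Q drops from 5.3 to 2.9 cfs between t = 18 h and t = 24 h (Δt = 6 h).
k = −Δt / ln(Q₂/Q₁) = −6 / ln(2.9/5.3) = 9.95 h.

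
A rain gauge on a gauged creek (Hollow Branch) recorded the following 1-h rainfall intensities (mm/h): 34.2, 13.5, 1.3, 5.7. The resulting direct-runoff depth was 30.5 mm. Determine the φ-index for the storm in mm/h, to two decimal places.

Only the 2 blocks with intensity above φ contribute runoff: 34.2, 13.5 mm/h.
Σ(I−φ)·Δt = d  ⇒  (34.2+13.5 − 2φ)·1 = 30.5
φ = (47.70 − 30.5/1) / 2 = 8.60 mm/h.

φ ≈ 8.60 mm/h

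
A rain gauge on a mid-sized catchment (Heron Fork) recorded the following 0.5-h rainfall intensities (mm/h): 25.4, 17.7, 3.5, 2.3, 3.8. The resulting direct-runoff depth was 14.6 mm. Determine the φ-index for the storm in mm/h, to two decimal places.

Only the 2 blocks with intensity above φ contribute runoff: 25.4, 17.7 mm/h.
Σ(I−φ)·Δt = d  ⇒  (25.4+17.7 − 2φ)·0.5 = 14.6
φ = (43.10 − 14.6/0.5) / 2 = 6.95 mm/h.

φ ≈ 6.95 mm/h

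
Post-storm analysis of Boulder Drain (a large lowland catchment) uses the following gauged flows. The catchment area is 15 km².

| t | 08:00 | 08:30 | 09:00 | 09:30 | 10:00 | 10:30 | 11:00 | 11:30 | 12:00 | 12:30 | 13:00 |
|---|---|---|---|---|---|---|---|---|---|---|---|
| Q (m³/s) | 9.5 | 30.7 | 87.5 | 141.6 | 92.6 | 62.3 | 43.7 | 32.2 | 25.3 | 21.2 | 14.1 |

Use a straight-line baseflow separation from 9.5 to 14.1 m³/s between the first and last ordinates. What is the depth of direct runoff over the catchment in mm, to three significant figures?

Direct runoff: 0.00, 20.74, 77.08, 130.72, 81.26, 50.50, 31.44, 19.48, 12.12, 7.56, 0.00 m³/s; ΣQ_DR = 430.9 m³/s.
V = ΣQ_DR · Δt = 430.9 × 1800 s = 7.756 × 10^5 m³.
Over A = 15 km², depth = V / A = 51.7 mm.

d ≈ 51.7 mm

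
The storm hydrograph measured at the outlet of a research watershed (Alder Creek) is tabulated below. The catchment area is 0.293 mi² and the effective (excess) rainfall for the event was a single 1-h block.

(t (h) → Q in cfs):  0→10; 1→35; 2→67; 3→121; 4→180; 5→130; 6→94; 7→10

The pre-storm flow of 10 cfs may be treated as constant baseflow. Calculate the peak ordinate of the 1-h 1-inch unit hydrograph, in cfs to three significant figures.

U_p ≈ 56.7 cfs

Direct runoff: 0.0, 25.0, 57.0, 111.0, 170.0, 120.0, 84.0, 0.0 cfs; ΣQ_DR = 567.0 cfs, peak = 170.0 cfs.
Runoff depth d = ΣQ_DR·Δt / A = 567.0 × 3600 / (0.293 mi²) = 2.999 in.
The 1-inch UH is the DRH scaled by (1 in)/d, so U_p = 170.0 × 1/2.999 = 56.7 cfs.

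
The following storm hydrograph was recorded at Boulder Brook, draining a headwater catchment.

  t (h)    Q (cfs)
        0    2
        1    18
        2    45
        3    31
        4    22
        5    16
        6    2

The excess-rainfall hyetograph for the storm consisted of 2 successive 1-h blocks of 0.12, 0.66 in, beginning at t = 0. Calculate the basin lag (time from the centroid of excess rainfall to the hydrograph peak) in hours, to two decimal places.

Centroid of excess rainfall: t_c = Σ P_i·t̄_i / ΣP_i = 1.3462 h (block centres at 0.5, 1.5 h).
Hydrograph peak occurs at t = 2 h, so basin lag t_L = 2 − 1.3462 = 0.65 h.

t_L ≈ 0.65 h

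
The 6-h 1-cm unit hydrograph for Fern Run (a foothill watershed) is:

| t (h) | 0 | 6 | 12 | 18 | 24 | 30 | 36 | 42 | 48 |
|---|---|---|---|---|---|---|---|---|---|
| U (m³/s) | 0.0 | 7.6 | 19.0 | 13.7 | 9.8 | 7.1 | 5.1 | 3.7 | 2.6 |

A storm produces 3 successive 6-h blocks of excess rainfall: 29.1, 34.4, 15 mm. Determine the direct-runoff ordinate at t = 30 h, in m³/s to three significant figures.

Q ≈ 74.9 m³/s

By discrete convolution, Q_j = Σ (P_i / 10 mm) · U_{j−i}.
At t = 30 h (j=5): Q = (29.1/10)·7.1 + (34.4/10)·9.8 + (15/10)·13.7 = 74.9 m³/s.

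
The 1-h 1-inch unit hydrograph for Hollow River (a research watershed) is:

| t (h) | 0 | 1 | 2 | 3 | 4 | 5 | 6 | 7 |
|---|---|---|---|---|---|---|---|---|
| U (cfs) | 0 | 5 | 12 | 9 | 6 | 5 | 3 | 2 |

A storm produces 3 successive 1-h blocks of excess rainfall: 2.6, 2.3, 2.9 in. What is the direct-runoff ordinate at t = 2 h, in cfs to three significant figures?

By discrete convolution, Q_j = Σ (P_i / 1 in) · U_{j−i}.
At t = 2 h (j=2): Q = (2.6/1)·12 + (2.3/1)·5 + (2.9/1)·0 = 42.7 cfs.

Q ≈ 42.7 cfs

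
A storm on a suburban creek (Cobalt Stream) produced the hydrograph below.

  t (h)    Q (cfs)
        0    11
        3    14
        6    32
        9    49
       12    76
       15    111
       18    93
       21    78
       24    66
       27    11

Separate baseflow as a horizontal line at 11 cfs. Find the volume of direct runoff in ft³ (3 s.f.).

V ≈ 4.65 × 10^6 ft³

Direct-runoff ordinates (Q − Q_b): 0.0, 3.0, 21.0, 38.0, 65.0, 100.0, 82.0, 67.0, 55.0, 0.0 cfs.
ΣQ_DR = 431.0 cfs.
With Δt = 3 h = 10800 s, V = ΣQ_DR · Δt = 431.0 × 10800 = 4.65 × 10^6 ft³.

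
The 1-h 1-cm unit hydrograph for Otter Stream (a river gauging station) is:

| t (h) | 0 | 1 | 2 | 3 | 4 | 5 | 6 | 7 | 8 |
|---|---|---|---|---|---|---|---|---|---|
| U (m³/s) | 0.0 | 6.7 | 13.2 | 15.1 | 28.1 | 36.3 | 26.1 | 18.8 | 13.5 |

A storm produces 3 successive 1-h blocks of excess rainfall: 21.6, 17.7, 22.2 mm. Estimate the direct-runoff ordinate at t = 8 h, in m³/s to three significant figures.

By discrete convolution, Q_j = Σ (P_i / 10 mm) · U_{j−i}.
At t = 8 h (j=8): Q = (21.6/10)·13.5 + (17.7/10)·18.8 + (22.2/10)·26.1 = 120 m³/s.

Q ≈ 120 m³/s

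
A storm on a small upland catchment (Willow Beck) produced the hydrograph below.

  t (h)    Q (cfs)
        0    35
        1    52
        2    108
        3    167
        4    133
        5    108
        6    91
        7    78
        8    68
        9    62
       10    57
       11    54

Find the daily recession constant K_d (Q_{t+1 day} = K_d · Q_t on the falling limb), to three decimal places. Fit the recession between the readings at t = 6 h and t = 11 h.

K_d ≈ 0.082

Between t = 6 h and t = 11 h the flow falls from 91 to 54 cfs over 5×1 h = 5 h.
Per-interval ratio K = (54/91)^(1/5) = 0.9009; K_d = K^(24/1) = 0.082.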